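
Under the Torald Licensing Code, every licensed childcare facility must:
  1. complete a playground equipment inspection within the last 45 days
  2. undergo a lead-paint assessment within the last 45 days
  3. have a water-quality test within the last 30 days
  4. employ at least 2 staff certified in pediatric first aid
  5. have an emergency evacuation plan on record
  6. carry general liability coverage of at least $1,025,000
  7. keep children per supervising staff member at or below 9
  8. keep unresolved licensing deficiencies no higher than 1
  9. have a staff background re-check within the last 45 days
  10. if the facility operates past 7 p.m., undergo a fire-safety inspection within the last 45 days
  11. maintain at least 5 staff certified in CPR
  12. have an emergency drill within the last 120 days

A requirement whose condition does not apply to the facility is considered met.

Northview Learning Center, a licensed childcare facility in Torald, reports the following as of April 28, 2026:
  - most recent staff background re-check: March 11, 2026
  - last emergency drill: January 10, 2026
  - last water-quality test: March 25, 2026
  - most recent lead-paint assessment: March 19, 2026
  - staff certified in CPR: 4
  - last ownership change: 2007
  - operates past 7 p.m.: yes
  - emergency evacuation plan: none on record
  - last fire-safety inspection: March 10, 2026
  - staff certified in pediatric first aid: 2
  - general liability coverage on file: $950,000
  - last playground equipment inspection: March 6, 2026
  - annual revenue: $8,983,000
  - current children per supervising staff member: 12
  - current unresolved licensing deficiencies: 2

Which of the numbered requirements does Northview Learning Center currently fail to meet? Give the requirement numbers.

1. playground equipment inspection 53 days ago vs limit 45 → not met
2. lead-paint assessment 40 days ago vs limit 45 → met
3. water-quality test 34 days ago vs limit 30 → not met
4. staff certified in pediatric first aid 2 ≥ 2 → met
5. emergency evacuation plan absent → not met
6. general liability coverage $950,000 < $1,025,000 → not met
7. children per supervising staff member 12 > 9 → not met
8. unresolved licensing deficiencies 2 > 1 → not met
9. staff background re-check 48 days ago vs limit 45 → not met
10. condition 'operates past 7 p.m.' holds; fire-safety inspection 49 days ago vs limit 45 → not met
11. staff certified in CPR 4 < 5 → not met
12. emergency drill 108 days ago vs limit 120 → met
Not met: 1, 3, 5, 6, 7, 8, 9, 10, 11

1, 3, 5, 6, 7, 8, 9, 10, 11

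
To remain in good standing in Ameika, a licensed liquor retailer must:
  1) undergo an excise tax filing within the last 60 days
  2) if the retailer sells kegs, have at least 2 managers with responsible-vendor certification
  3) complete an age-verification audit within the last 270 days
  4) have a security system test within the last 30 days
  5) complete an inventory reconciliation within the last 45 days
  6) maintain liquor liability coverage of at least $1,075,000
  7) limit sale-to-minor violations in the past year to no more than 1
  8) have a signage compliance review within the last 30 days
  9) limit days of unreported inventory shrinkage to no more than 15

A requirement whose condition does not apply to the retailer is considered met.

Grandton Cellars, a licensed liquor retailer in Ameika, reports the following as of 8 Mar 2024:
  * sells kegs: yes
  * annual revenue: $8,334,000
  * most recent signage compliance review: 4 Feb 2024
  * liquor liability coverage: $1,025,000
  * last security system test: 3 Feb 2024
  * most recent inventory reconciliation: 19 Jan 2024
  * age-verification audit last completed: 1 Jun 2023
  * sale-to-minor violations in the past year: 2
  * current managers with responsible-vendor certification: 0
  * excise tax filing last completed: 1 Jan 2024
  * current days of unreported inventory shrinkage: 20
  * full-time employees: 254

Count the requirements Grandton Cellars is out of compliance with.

1. excise tax filing 67 days ago vs limit 60 → not met
2. condition 'sells kegs' holds; managers with responsible-vendor certification 0 < 2 → not met
3. age-verification audit 281 days ago vs limit 270 → not met
4. security system test 34 days ago vs limit 30 → not met
5. inventory reconciliation 49 days ago vs limit 45 → not met
6. liquor liability coverage $1,025,000 < $1,075,000 → not met
7. sale-to-minor violations in the past year 2 > 1 → not met
8. signage compliance review 33 days ago vs limit 30 → not met
9. days of unreported inventory shrinkage 20 > 15 → not met
Not met: 9 of 9

9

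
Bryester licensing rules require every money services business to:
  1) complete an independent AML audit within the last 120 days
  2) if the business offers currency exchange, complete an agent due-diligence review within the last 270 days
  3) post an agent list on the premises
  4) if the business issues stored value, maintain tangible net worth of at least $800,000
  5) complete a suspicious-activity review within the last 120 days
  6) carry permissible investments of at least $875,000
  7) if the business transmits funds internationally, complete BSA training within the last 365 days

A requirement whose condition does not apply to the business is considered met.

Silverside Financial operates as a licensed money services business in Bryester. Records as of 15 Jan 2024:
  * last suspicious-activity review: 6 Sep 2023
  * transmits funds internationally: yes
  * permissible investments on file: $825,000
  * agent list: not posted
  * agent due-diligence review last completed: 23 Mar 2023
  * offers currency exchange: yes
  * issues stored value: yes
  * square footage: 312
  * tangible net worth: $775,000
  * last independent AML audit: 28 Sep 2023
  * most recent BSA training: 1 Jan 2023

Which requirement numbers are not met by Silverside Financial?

2, 3, 4, 5, 6, 7

1. independent AML audit 109 days ago vs limit 120 → met
2. condition 'offers currency exchange' holds; agent due-diligence review 298 days ago vs limit 270 → not met
3. agent list absent → not met
4. condition 'issues stored value' holds; tangible net worth $775,000 < $800,000 → not met
5. suspicious-activity review 131 days ago vs limit 120 → not met
6. permissible investments $825,000 < $875,000 → not met
7. condition 'transmits funds internationally' holds; BSA training 379 days ago vs limit 365 → not met
Not met: 2, 3, 4, 5, 6, 7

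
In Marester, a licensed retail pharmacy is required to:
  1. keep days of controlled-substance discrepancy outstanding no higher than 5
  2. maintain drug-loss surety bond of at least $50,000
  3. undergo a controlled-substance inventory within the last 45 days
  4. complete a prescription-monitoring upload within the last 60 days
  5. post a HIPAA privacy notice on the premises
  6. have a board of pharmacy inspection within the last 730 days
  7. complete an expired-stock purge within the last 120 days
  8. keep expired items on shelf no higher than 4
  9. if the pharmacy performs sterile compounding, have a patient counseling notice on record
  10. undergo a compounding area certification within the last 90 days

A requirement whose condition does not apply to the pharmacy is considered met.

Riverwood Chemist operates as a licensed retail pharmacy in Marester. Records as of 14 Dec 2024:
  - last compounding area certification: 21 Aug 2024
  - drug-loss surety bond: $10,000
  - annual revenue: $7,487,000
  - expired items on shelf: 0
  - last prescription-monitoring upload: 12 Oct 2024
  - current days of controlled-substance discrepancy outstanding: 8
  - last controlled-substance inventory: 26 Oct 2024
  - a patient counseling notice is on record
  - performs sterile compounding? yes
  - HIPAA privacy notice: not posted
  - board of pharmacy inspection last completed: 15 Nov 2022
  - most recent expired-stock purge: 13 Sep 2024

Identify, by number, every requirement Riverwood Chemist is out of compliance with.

1. days of controlled-substance discrepancy outstanding 8 > 5 → not met
2. drug-loss surety bond $10,000 < $50,000 → not met
3. controlled-substance inventory 49 days ago vs limit 45 → not met
4. prescription-monitoring upload 63 days ago vs limit 60 → not met
5. HIPAA privacy notice absent → not met
6. board of pharmacy inspection 760 days ago vs limit 730 → not met
7. expired-stock purge 92 days ago vs limit 120 → met
8. expired items on shelf 0 ≤ 4 → met
9. condition 'performs sterile compounding' holds; patient counseling notice present → met
10. compounding area certification 115 days ago vs limit 90 → not met
Not met: 1, 2, 3, 4, 5, 6, 10

1, 2, 3, 4, 5, 6, 10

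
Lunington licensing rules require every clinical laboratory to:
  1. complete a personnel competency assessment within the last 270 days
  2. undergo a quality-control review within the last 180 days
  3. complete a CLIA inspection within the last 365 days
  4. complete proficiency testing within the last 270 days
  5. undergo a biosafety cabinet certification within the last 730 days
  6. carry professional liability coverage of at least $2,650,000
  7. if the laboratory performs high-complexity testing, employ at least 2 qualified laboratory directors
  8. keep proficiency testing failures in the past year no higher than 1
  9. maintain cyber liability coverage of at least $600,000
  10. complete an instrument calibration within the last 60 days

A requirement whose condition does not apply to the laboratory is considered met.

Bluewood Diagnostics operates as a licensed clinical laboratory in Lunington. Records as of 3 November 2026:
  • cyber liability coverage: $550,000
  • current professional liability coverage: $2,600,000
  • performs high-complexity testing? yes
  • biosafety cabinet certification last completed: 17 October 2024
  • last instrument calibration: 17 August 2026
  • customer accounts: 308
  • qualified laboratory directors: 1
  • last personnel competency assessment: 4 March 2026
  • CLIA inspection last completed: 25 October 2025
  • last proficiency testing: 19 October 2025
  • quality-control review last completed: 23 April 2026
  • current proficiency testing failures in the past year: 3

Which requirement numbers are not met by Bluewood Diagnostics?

2, 3, 4, 5, 6, 7, 8, 9, 10

1. personnel competency assessment 244 days ago vs limit 270 → met
2. quality-control review 194 days ago vs limit 180 → not met
3. CLIA inspection 374 days ago vs limit 365 → not met
4. proficiency testing 380 days ago vs limit 270 → not met
5. biosafety cabinet certification 747 days ago vs limit 730 → not met
6. professional liability coverage $2,600,000 < $2,650,000 → not met
7. condition 'performs high-complexity testing' holds; qualified laboratory directors 1 < 2 → not met
8. proficiency testing failures in the past year 3 > 1 → not met
9. cyber liability coverage $550,000 < $600,000 → not met
10. instrument calibration 78 days ago vs limit 60 → not met
Not met: 2, 3, 4, 5, 6, 7, 8, 9, 10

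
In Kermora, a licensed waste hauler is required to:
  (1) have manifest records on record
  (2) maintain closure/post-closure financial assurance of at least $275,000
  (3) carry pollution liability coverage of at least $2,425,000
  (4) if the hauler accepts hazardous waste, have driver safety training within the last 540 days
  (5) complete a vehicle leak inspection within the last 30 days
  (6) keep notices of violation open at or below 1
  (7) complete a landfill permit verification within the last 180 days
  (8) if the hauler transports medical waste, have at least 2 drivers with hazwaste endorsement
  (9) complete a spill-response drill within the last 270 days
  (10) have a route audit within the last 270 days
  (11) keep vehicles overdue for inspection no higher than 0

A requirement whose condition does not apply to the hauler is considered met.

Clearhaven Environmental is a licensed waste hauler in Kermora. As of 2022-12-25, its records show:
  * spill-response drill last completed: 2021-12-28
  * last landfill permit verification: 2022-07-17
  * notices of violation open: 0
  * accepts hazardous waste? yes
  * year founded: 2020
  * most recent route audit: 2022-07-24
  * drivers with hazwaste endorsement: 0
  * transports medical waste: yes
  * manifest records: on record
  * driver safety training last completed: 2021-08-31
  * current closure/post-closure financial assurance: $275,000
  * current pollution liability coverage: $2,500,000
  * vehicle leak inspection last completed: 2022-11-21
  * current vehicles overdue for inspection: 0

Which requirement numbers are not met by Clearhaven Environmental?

1. manifest records present → met
2. closure/post-closure financial assurance $275,000 ≥ $275,000 → met
3. pollution liability coverage $2,500,000 ≥ $2,425,000 → met
4. condition 'accepts hazardous waste' holds; driver safety training 481 days ago vs limit 540 → met
5. vehicle leak inspection 34 days ago vs limit 30 → not met
6. notices of violation open 0 ≤ 1 → met
7. landfill permit verification 161 days ago vs limit 180 → met
8. condition 'transports medical waste' holds; drivers with hazwaste endorsement 0 < 2 → not met
9. spill-response drill 362 days ago vs limit 270 → not met
10. route audit 154 days ago vs limit 270 → met
11. vehicles overdue for inspection 0 ≤ 0 → met
Not met: 5, 8, 9

5, 8, 9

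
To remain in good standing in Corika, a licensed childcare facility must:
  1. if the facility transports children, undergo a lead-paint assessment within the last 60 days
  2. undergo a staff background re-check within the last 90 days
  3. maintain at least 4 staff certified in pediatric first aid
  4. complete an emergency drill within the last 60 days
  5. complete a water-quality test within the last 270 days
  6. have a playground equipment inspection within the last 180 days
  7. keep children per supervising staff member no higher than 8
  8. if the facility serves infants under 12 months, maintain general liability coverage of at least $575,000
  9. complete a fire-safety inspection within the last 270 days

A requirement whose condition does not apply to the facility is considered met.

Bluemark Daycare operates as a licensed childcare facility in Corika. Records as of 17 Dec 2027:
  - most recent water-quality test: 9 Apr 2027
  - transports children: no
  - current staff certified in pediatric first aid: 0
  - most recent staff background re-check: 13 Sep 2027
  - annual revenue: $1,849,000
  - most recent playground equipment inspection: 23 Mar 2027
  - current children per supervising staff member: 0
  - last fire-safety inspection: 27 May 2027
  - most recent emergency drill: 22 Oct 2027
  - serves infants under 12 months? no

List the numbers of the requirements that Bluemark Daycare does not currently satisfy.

2, 3, 6

1. condition 'transports children' does not hold → requirement n/a → met
2. staff background re-check 95 days ago vs limit 90 → not met
3. staff certified in pediatric first aid 0 < 4 → not met
4. emergency drill 56 days ago vs limit 60 → met
5. water-quality test 252 days ago vs limit 270 → met
6. playground equipment inspection 269 days ago vs limit 180 → not met
7. children per supervising staff member 0 ≤ 8 → met
8. condition 'serves infants under 12 months' does not hold → requirement n/a → met
9. fire-safety inspection 204 days ago vs limit 270 → met
Not met: 2, 3, 6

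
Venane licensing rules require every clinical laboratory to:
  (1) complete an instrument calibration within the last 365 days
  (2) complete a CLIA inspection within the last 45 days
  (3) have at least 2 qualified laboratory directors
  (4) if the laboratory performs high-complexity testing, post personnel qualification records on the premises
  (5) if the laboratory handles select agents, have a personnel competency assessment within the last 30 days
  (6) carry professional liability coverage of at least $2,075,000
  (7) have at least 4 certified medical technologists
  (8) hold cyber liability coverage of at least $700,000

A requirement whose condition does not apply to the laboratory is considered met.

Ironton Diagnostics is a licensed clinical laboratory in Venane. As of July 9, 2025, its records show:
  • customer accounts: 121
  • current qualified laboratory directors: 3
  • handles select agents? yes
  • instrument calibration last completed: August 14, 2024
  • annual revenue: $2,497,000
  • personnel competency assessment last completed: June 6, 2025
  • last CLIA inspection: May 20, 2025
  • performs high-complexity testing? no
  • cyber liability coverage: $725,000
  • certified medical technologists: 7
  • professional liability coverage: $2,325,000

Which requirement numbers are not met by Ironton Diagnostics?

2, 5

1. instrument calibration 329 days ago vs limit 365 → met
2. CLIA inspection 50 days ago vs limit 45 → not met
3. qualified laboratory directors 3 ≥ 2 → met
4. condition 'performs high-complexity testing' does not hold → requirement n/a → met
5. condition 'handles select agents' holds; personnel competency assessment 33 days ago vs limit 30 → not met
6. professional liability coverage $2,325,000 ≥ $2,075,000 → met
7. certified medical technologists 7 ≥ 4 → met
8. cyber liability coverage $725,000 ≥ $700,000 → met
Not met: 2, 5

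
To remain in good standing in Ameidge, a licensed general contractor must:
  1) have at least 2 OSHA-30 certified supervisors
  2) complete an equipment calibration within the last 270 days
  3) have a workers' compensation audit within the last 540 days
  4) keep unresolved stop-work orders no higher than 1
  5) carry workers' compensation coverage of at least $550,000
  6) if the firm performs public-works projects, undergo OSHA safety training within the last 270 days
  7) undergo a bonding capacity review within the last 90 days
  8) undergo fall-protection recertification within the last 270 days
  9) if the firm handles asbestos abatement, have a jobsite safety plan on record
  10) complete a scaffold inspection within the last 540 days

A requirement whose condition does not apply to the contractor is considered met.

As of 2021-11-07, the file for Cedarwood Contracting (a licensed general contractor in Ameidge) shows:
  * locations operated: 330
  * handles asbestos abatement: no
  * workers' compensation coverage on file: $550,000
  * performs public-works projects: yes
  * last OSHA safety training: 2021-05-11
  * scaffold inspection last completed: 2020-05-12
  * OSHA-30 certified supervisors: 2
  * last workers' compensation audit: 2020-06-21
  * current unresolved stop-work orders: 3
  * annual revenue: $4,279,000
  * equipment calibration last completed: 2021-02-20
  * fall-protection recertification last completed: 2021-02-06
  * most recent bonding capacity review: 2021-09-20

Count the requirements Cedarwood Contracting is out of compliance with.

3

1. OSHA-30 certified supervisors 2 ≥ 2 → met
2. equipment calibration 260 days ago vs limit 270 → met
3. workers' compensation audit 504 days ago vs limit 540 → met
4. unresolved stop-work orders 3 > 1 → not met
5. workers' compensation coverage $550,000 ≥ $550,000 → met
6. condition 'performs public-works projects' holds; OSHA safety training 180 days ago vs limit 270 → met
7. bonding capacity review 48 days ago vs limit 90 → met
8. fall-protection recertification 274 days ago vs limit 270 → not met
9. condition 'handles asbestos abatement' does not hold → requirement n/a → met
10. scaffold inspection 544 days ago vs limit 540 → not met
Not met: 3 of 10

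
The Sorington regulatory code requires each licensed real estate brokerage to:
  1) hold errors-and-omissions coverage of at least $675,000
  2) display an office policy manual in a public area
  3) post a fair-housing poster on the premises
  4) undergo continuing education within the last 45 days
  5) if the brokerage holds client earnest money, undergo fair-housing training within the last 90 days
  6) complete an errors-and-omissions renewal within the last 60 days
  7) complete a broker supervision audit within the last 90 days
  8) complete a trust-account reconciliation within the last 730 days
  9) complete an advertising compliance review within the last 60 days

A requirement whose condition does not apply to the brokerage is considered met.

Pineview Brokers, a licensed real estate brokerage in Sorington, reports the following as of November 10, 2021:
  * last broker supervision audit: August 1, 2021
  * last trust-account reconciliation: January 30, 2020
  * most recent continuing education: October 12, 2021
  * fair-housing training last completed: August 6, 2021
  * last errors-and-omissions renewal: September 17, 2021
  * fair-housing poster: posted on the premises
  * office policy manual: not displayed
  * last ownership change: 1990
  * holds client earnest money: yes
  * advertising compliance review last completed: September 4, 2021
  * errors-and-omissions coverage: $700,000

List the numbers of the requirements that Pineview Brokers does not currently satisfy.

1. errors-and-omissions coverage $700,000 ≥ $675,000 → met
2. office policy manual absent → not met
3. fair-housing poster present → met
4. continuing education 29 days ago vs limit 45 → met
5. condition 'holds client earnest money' holds; fair-housing training 96 days ago vs limit 90 → not met
6. errors-and-omissions renewal 54 days ago vs limit 60 → met
7. broker supervision audit 101 days ago vs limit 90 → not met
8. trust-account reconciliation 650 days ago vs limit 730 → met
9. advertising compliance review 67 days ago vs limit 60 → not met
Not met: 2, 5, 7, 9

2, 5, 7, 9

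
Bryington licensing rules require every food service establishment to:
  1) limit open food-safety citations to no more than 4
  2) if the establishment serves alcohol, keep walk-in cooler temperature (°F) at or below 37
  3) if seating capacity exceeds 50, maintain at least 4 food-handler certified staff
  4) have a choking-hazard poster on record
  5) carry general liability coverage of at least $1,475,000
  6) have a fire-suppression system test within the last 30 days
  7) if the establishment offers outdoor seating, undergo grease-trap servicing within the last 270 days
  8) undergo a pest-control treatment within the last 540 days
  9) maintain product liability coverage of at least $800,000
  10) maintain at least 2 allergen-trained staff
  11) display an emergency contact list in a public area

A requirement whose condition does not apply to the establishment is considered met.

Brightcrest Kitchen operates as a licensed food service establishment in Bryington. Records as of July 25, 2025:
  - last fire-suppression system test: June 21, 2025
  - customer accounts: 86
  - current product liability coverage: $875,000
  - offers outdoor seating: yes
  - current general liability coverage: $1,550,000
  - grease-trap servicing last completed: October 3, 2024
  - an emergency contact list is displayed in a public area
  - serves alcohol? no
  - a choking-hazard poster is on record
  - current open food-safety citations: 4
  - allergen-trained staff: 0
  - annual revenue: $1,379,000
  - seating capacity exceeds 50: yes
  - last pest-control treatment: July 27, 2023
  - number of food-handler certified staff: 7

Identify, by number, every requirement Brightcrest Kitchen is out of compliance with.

1. open food-safety citations 4 ≤ 4 → met
2. condition 'serves alcohol' does not hold → requirement n/a → met
3. condition 'seating capacity exceeds 50' holds; food-handler certified staff 7 ≥ 4 → met
4. choking-hazard poster present → met
5. general liability coverage $1,550,000 ≥ $1,475,000 → met
6. fire-suppression system test 34 days ago vs limit 30 → not met
7. condition 'offers outdoor seating' holds; grease-trap servicing 295 days ago vs limit 270 → not met
8. pest-control treatment 729 days ago vs limit 540 → not met
9. product liability coverage $875,000 ≥ $800,000 → met
10. allergen-trained staff 0 < 2 → not met
11. emergency contact list present → met
Not met: 6, 7, 8, 10

6, 7, 8, 10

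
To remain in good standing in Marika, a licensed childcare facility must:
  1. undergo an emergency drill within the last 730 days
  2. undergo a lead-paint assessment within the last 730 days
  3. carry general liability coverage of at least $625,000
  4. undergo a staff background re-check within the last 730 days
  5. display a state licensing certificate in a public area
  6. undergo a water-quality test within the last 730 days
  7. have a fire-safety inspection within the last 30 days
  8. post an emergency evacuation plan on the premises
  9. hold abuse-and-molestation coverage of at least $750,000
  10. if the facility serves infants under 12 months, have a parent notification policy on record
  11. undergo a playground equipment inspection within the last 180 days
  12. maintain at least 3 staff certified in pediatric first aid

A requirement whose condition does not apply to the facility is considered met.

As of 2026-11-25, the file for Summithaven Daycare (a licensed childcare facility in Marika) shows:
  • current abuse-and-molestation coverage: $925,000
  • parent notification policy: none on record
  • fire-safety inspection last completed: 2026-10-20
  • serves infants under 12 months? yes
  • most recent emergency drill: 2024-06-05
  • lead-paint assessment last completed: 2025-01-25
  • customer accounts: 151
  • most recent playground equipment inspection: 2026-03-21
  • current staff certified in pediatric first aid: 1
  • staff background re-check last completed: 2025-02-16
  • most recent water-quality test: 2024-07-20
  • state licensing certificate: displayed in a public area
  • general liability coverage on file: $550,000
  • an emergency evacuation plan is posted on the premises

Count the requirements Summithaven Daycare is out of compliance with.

1. emergency drill 903 days ago vs limit 730 → not met
2. lead-paint assessment 669 days ago vs limit 730 → met
3. general liability coverage $550,000 < $625,000 → not met
4. staff background re-check 647 days ago vs limit 730 → met
5. state licensing certificate present → met
6. water-quality test 858 days ago vs limit 730 → not met
7. fire-safety inspection 36 days ago vs limit 30 → not met
8. emergency evacuation plan present → met
9. abuse-and-molestation coverage $925,000 ≥ $750,000 → met
10. condition 'serves infants under 12 months' holds; parent notification policy absent → not met
11. playground equipment inspection 249 days ago vs limit 180 → not met
12. staff certified in pediatric first aid 1 < 3 → not met
Not met: 7 of 12

7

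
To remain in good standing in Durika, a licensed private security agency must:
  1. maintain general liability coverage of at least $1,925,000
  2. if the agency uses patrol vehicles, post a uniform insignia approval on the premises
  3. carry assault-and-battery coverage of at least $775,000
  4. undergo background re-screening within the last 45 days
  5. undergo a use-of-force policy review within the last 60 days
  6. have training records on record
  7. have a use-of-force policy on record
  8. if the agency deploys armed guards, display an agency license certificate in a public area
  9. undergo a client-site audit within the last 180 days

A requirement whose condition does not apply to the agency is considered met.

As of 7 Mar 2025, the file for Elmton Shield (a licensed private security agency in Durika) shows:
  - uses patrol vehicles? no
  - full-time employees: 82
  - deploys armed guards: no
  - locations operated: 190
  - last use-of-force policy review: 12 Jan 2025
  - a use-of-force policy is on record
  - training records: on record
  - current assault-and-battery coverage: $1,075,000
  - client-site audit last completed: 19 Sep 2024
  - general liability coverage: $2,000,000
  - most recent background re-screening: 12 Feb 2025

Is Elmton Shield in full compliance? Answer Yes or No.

Yes

1. general liability coverage $2,000,000 ≥ $1,925,000 → met
2. condition 'uses patrol vehicles' does not hold → requirement n/a → met
3. assault-and-battery coverage $1,075,000 ≥ $775,000 → met
4. background re-screening 23 days ago vs limit 45 → met
5. use-of-force policy review 54 days ago vs limit 60 → met
6. training records present → met
7. use-of-force policy present → met
8. condition 'deploys armed guards' does not hold → requirement n/a → met
9. client-site audit 169 days ago vs limit 180 → met
All met.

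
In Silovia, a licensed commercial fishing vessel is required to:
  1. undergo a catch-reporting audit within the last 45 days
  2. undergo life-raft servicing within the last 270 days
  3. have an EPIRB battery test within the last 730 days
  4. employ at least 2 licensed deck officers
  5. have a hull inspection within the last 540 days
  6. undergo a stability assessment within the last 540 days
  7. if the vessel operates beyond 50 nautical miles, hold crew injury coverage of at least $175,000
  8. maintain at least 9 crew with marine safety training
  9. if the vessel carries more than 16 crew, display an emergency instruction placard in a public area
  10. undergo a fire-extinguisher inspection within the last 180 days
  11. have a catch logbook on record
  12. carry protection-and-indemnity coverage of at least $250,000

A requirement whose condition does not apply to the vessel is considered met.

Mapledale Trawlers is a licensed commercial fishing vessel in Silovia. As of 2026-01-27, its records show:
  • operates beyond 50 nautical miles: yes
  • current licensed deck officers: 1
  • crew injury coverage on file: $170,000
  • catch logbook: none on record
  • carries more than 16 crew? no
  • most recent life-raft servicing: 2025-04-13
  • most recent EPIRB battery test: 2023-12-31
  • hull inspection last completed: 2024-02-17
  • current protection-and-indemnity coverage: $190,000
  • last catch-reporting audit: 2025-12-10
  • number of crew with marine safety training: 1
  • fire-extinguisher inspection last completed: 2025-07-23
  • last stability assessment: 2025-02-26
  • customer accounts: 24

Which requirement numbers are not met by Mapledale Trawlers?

1, 2, 3, 4, 5, 7, 8, 10, 11, 12

1. catch-reporting audit 48 days ago vs limit 45 → not met
2. life-raft servicing 289 days ago vs limit 270 → not met
3. EPIRB battery test 758 days ago vs limit 730 → not met
4. licensed deck officers 1 < 2 → not met
5. hull inspection 710 days ago vs limit 540 → not met
6. stability assessment 335 days ago vs limit 540 → met
7. condition 'operates beyond 50 nautical miles' holds; crew injury coverage $170,000 < $175,000 → not met
8. crew with marine safety training 1 < 9 → not met
9. condition 'carries more than 16 crew' does not hold → requirement n/a → met
10. fire-extinguisher inspection 188 days ago vs limit 180 → not met
11. catch logbook absent → not met
12. protection-and-indemnity coverage $190,000 < $250,000 → not met
Not met: 1, 2, 3, 4, 5, 7, 8, 10, 11, 12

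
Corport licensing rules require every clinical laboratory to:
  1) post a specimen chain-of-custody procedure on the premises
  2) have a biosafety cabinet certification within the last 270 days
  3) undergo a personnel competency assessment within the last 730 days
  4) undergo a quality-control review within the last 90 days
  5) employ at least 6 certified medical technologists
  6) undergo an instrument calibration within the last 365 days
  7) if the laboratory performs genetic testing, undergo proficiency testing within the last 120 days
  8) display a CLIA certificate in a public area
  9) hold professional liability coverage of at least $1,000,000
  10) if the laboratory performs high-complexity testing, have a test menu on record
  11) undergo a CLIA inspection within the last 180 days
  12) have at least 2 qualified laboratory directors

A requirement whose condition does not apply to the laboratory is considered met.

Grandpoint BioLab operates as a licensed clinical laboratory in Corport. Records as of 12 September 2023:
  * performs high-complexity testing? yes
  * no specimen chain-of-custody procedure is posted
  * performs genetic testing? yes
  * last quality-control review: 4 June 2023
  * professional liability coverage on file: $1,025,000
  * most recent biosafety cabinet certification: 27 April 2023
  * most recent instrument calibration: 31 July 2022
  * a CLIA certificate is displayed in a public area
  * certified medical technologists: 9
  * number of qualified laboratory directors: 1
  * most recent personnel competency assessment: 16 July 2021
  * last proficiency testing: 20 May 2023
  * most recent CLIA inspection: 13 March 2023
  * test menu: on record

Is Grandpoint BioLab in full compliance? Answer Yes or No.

1. specimen chain-of-custody procedure absent → not met
2. biosafety cabinet certification 138 days ago vs limit 270 → met
3. personnel competency assessment 788 days ago vs limit 730 → not met
4. quality-control review 100 days ago vs limit 90 → not met
5. certified medical technologists 9 ≥ 6 → met
6. instrument calibration 408 days ago vs limit 365 → not met
7. condition 'performs genetic testing' holds; proficiency testing 115 days ago vs limit 120 → met
8. CLIA certificate present → met
9. professional liability coverage $1,025,000 ≥ $1,000,000 → met
10. condition 'performs high-complexity testing' holds; test menu present → met
11. CLIA inspection 183 days ago vs limit 180 → not met
12. qualified laboratory directors 1 < 2 → not met
Not met: 1, 3, 4, 6, 11, 12

No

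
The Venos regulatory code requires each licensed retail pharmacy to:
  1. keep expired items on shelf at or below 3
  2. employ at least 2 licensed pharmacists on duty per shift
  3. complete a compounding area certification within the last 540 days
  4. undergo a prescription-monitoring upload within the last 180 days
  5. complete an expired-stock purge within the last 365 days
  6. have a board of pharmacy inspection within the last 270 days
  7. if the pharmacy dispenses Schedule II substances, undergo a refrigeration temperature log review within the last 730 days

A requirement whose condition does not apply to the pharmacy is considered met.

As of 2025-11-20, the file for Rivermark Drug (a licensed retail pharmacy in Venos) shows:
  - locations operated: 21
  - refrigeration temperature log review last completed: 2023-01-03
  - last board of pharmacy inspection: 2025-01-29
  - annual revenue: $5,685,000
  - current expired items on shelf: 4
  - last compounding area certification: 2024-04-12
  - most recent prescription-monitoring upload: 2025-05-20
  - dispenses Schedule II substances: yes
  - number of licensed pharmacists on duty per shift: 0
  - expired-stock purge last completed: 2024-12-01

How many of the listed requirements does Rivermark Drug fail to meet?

1. expired items on shelf 4 > 3 → not met
2. licensed pharmacists on duty per shift 0 < 2 → not met
3. compounding area certification 587 days ago vs limit 540 → not met
4. prescription-monitoring upload 184 days ago vs limit 180 → not met
5. expired-stock purge 354 days ago vs limit 365 → met
6. board of pharmacy inspection 295 days ago vs limit 270 → not met
7. condition 'dispenses Schedule II substances' holds; refrigeration temperature log review 1052 days ago vs limit 730 → not met
Not met: 6 of 7

6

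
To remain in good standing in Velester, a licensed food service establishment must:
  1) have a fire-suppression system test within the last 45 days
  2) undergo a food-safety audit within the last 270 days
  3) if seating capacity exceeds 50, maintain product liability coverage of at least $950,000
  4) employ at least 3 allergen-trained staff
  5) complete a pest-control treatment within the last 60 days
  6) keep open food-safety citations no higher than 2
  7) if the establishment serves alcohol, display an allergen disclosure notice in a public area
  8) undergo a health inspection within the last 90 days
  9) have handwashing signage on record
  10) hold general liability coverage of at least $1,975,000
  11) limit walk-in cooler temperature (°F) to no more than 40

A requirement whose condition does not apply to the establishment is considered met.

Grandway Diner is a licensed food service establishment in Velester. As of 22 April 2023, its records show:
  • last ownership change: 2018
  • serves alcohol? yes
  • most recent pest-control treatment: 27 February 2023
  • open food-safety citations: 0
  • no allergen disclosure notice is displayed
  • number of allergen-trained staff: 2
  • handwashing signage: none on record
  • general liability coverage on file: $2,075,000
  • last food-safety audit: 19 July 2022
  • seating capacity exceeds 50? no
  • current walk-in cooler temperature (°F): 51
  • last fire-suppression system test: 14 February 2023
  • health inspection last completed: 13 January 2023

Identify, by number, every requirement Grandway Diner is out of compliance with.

1, 2, 4, 7, 8, 9, 11

1. fire-suppression system test 67 days ago vs limit 45 → not met
2. food-safety audit 277 days ago vs limit 270 → not met
3. condition 'seating capacity exceeds 50' does not hold → requirement n/a → met
4. allergen-trained staff 2 < 3 → not met
5. pest-control treatment 54 days ago vs limit 60 → met
6. open food-safety citations 0 ≤ 2 → met
7. condition 'serves alcohol' holds; allergen disclosure notice absent → not met
8. health inspection 99 days ago vs limit 90 → not met
9. handwashing signage absent → not met
10. general liability coverage $2,075,000 ≥ $1,975,000 → met
11. walk-in cooler temperature (°F) 51 > 40 → not met
Not met: 1, 2, 4, 7, 8, 9, 11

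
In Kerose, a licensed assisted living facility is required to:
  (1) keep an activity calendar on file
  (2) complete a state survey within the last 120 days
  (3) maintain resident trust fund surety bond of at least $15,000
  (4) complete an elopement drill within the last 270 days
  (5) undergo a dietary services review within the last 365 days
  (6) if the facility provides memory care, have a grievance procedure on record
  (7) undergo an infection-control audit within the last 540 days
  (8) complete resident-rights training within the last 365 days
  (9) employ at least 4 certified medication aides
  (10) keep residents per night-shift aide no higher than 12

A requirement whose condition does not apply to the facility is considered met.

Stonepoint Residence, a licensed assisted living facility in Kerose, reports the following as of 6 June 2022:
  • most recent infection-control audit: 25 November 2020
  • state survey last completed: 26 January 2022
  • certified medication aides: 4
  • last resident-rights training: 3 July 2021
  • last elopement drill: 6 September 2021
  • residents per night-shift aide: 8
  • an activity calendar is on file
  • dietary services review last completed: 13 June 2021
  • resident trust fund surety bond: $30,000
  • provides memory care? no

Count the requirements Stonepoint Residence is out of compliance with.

3

1. activity calendar present → met
2. state survey 131 days ago vs limit 120 → not met
3. resident trust fund surety bond $30,000 ≥ $15,000 → met
4. elopement drill 273 days ago vs limit 270 → not met
5. dietary services review 358 days ago vs limit 365 → met
6. condition 'provides memory care' does not hold → requirement n/a → met
7. infection-control audit 558 days ago vs limit 540 → not met
8. resident-rights training 338 days ago vs limit 365 → met
9. certified medication aides 4 ≥ 4 → met
10. residents per night-shift aide 8 ≤ 12 → met
Not met: 3 of 10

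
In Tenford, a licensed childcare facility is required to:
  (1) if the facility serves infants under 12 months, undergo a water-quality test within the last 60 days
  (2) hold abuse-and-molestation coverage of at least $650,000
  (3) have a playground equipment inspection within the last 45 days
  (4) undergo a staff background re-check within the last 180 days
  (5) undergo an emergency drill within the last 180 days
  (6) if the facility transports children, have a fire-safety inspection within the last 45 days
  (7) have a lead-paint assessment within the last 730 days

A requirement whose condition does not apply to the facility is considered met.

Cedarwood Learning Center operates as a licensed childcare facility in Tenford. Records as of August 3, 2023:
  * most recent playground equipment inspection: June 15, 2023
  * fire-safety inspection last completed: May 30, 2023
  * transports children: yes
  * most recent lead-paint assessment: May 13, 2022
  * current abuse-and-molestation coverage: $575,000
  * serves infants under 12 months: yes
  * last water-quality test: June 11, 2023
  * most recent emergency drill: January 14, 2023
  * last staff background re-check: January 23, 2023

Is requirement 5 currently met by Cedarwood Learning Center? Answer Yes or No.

No

5. emergency drill 201 days ago vs limit 180 → not met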